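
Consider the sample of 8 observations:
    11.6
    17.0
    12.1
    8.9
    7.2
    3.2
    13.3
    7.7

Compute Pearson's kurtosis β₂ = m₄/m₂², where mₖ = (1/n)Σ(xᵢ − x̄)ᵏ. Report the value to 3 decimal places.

x̄ = 10.1250
Σ(xᵢ − x̄)² = 127.3150 ⇒ m₂ = 15.91438
Σ(xᵢ − x̄)⁴ = 4765.3808 ⇒ m₄ = 595.67261
m₂² = 253.26733
β₂ = m₄/m₂² = 595.67261 / 253.26733 ≈ 2.352

2.352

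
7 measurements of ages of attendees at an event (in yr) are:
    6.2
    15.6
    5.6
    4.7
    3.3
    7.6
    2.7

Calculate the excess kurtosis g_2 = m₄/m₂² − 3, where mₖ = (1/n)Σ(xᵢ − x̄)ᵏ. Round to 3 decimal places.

0.908

x̄ = 6.5286
Σ(xᵢ − x̄)² = 112.8343 ⇒ m₂ = 16.11918
Σ(xᵢ − x̄)⁴ = 7108.5403 ⇒ m₄ = 1015.50575
m₂² = 259.82808
g_2 = m₄/m₂² − 3 = 3.90838 − 3 ≈ 0.908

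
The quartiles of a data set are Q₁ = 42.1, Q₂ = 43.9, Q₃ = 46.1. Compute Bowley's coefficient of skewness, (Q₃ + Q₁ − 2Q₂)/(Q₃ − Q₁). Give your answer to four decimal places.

numerator: Q₃ + Q₁ − 2Q₂ = 46.1 + 42.1 − 2×43.9 = 0.4000
denominator: Q₃ − Q₁ = 46.1 − 42.1 = 4.0000
Bowley skewness = 0.4000 / 4.0000 ≈ 0.1000

0.1000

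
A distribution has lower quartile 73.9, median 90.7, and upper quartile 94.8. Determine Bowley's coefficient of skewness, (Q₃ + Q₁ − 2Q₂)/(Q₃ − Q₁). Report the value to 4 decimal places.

-0.6077

numerator: Q₃ + Q₁ − 2Q₂ = 94.8 + 73.9 − 2×90.7 = -12.7000
denominator: Q₃ − Q₁ = 94.8 − 73.9 = 20.9000
Bowley skewness = -12.7000 / 20.9000 ≈ -0.6077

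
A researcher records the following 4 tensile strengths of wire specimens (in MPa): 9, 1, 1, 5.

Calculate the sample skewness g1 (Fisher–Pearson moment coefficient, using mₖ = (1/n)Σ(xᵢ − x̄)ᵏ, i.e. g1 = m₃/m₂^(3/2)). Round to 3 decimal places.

0.493

x̄ = (9 + 1 + 1 + 5) / 4 = 4.0000
deviations (xᵢ − x̄): 5.0000, -3.0000, -3.0000, 1.0000
Σ(xᵢ − x̄)² = 44.0000 ⇒ m₂ = 44.0000/4 = 11.00000
Σ(xᵢ − x̄)³ = 72.0000 ⇒ m₃ = 72.0000/4 = 18.00000
m₂^(3/2) = 11.00000^(1.5) = 36.48287
g1 = m₃ / m₂^(3/2) = 18.00000 / 36.48287 ≈ 0.493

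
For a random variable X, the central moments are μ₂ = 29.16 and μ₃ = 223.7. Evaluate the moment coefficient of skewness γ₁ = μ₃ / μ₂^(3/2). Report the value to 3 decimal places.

1.421

σ = √μ₂ = √29.16 = 5.40000
σ³ = μ₂^(3/2) = 157.46400
γ₁ = μ₃/σ³ = 223.7 / 157.46400 ≈ 1.421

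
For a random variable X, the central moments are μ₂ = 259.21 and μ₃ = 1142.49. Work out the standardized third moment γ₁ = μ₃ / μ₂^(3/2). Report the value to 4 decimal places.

σ = √μ₂ = √259.21 = 16.10000
σ³ = μ₂^(3/2) = 4173.28100
γ₁ = μ₃/σ³ = 1142.49 / 4173.28100 ≈ 0.2738

0.2738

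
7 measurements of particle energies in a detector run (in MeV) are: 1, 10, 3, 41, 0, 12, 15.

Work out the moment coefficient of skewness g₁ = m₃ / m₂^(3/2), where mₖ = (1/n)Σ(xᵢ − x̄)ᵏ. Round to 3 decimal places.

x̄ = (1 + 10 + 3 + 41 + 0 + 12 + 15) / 7 = 11.7143
deviations (xᵢ − x̄): -10.7143, -1.7143, -8.7143, 29.2857, -11.7143, 0.2857, 3.2857
Σ(xᵢ − x̄)² = 1199.4286 ⇒ m₂ = 1199.4286/7 = 171.34694
Σ(xᵢ − x̄)³ = 21648.2449 ⇒ m₃ = 21648.2449/7 = 3092.60641
m₂^(3/2) = 171.34694^(1.5) = 2242.92383
g₁ = m₃ / m₂^(3/2) = 3092.60641 / 2242.92383 ≈ 1.379

1.379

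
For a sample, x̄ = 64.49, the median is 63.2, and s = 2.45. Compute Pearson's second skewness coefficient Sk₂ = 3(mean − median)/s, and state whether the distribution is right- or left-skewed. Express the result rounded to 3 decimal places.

1.580, right-skewed

Sk₂ = 3(64.49 − 63.2) / 2.45 = 3 × 1.2900 / 2.45
    = 3.8700 / 2.45 ≈ 1.580
Sk₂ > 0 ⇒ mean > median ⇒ right-skewed (positive skew).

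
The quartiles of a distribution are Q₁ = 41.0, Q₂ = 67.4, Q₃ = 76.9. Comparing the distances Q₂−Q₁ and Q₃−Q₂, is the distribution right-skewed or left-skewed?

left-skewed

Q₂ − Q₁ = 26.4;  Q₃ − Q₂ = 9.5
Q₂ − Q₁ > Q₃ − Q₂ ⇒ the lower half is more spread out ⇒ left-skewed.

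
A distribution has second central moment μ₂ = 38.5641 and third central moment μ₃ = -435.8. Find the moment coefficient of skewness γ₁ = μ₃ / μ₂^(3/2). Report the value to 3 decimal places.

σ = √μ₂ = √38.5641 = 6.21000
σ³ = μ₂^(3/2) = 239.48306
γ₁ = μ₃/σ³ = -435.8 / 239.48306 ≈ -1.820

-1.820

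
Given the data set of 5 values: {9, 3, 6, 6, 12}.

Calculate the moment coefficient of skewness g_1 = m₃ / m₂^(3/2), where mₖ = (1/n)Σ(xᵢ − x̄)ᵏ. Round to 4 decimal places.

x̄ = (9 + 3 + 6 + 6 + 12) / 5 = 7.2000
deviations (xᵢ − x̄): 1.8000, -4.2000, -1.2000, -1.2000, 4.8000
Σ(xᵢ − x̄)² = 46.8000 ⇒ m₂ = 46.8000/5 = 9.36000
Σ(xᵢ − x̄)³ = 38.8800 ⇒ m₃ = 38.8800/5 = 7.77600
m₂^(3/2) = 9.36000^(1.5) = 28.63609
g_1 = m₃ / m₂^(3/2) = 7.77600 / 28.63609 ≈ 0.2715

0.2715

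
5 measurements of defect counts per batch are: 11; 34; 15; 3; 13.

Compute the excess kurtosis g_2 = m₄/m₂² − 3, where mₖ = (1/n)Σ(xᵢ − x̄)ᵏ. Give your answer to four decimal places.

x̄ = 15.2000
Σ(xᵢ − x̄)² = 524.8000 ⇒ m₂ = 104.96000
Σ(xᵢ − x̄)⁴ = 147407.7760 ⇒ m₄ = 29481.55520
m₂² = 11016.60160
g_2 = m₄/m₂² − 3 = 2.67610 − 3 ≈ -0.3239

-0.3239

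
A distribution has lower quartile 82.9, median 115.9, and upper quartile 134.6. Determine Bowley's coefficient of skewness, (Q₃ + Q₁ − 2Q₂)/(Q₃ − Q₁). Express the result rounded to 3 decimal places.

-0.277

numerator: Q₃ + Q₁ − 2Q₂ = 134.6 + 82.9 − 2×115.9 = -14.3000
denominator: Q₃ − Q₁ = 134.6 − 82.9 = 51.7000
Bowley skewness = -14.3000 / 51.7000 ≈ -0.277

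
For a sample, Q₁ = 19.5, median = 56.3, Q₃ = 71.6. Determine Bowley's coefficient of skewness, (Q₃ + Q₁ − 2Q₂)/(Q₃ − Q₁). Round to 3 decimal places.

numerator: Q₃ + Q₁ − 2Q₂ = 71.6 + 19.5 − 2×56.3 = -21.5000
denominator: Q₃ − Q₁ = 71.6 − 19.5 = 52.1000
Bowley skewness = -21.5000 / 52.1000 ≈ -0.413

-0.413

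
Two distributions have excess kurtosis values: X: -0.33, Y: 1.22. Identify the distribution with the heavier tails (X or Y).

Higher excess kurtosis ⇒ heavier tails relative to the normal distribution.
-0.33 vs 1.22: the larger is 1.22, so Y has heavier tails. (Y is leptokurtic — heavier-than-normal tails; the other is platykurtic.)

Y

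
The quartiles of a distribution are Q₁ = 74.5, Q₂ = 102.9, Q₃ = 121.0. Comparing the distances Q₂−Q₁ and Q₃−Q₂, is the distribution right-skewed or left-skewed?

left-skewed

Q₂ − Q₁ = 28.4;  Q₃ − Q₂ = 18.1
Q₂ − Q₁ > Q₃ − Q₂ ⇒ the lower half is more spread out ⇒ left-skewed.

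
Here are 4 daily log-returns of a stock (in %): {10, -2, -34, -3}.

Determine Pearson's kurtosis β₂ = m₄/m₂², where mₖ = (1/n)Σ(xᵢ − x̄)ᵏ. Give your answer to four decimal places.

2.1470

x̄ = -7.2500
Σ(xᵢ − x̄)² = 1058.7500 ⇒ m₂ = 264.68750
Σ(xᵢ − x̄)⁴ = 601659.0781 ⇒ m₄ = 150414.76953
m₂² = 70059.47266
β₂ = m₄/m₂² = 150414.76953 / 70059.47266 ≈ 2.1470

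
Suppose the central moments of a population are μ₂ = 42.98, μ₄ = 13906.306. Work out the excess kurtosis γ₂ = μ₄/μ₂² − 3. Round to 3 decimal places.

μ₂² = 42.98² = 1847.28040
μ₄/μ₂² = 13906.306 / 1847.28040 = 7.52799
γ₂ = 7.52799 − 3 ≈ 4.528

4.528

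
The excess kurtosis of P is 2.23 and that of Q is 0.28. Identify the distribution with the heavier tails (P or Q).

Higher excess kurtosis ⇒ heavier tails relative to the normal distribution.
2.23 vs 0.28: the larger is 2.23, so P has heavier tails.

P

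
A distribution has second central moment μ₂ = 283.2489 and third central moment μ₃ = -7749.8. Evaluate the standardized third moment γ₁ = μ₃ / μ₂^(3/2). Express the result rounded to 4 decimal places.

σ = √μ₂ = √283.2489 = 16.83000
σ³ = μ₂^(3/2) = 4767.07899
γ₁ = μ₃/σ³ = -7749.8 / 4767.07899 ≈ -1.6257

-1.6257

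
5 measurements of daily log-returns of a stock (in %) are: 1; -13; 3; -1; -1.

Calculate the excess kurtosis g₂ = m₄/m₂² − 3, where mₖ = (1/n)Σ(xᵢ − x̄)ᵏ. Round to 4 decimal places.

-0.0624

x̄ = -2.2000
Σ(xᵢ − x̄)² = 156.8000 ⇒ m₂ = 31.36000
Σ(xᵢ − x̄)⁴ = 14445.0560 ⇒ m₄ = 2889.01120
m₂² = 983.44960
g₂ = m₄/m₂² − 3 = 2.93763 − 3 ≈ -0.0624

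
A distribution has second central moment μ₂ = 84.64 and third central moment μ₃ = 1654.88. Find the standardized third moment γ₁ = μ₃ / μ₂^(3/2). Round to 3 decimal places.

σ = √μ₂ = √84.64 = 9.20000
σ³ = μ₂^(3/2) = 778.68800
γ₁ = μ₃/σ³ = 1654.88 / 778.68800 ≈ 2.125

2.125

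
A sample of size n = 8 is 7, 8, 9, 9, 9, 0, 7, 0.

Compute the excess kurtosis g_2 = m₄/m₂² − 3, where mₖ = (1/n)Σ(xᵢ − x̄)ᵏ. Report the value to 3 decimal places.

-0.794

x̄ = 6.1250
Σ(xᵢ − x̄)² = 104.8750 ⇒ m₂ = 13.10938
Σ(xᵢ − x̄)⁴ = 3033.3379 ⇒ m₄ = 379.16724
m₂² = 171.85571
g_2 = m₄/m₂² − 3 = 2.20631 − 3 ≈ -0.794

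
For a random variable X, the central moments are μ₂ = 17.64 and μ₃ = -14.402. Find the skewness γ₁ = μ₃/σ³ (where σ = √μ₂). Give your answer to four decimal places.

σ = √μ₂ = √17.64 = 4.20000
σ³ = μ₂^(3/2) = 74.08800
γ₁ = μ₃/σ³ = -14.402 / 74.08800 ≈ -0.1944

-0.1944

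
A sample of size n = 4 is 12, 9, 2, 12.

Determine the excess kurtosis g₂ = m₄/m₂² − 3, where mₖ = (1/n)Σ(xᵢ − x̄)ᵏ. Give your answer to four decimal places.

-0.9360

x̄ = 8.7500
Σ(xᵢ − x̄)² = 66.7500 ⇒ m₂ = 16.68750
Σ(xᵢ − x̄)⁴ = 2299.0781 ⇒ m₄ = 574.76953
m₂² = 278.47266
g₂ = m₄/m₂² − 3 = 2.06401 − 3 ≈ -0.9360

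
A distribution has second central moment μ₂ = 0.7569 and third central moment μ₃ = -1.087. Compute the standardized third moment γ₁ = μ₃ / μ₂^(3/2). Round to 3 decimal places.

σ = √μ₂ = √0.7569 = 0.87000
σ³ = μ₂^(3/2) = 0.65850
γ₁ = μ₃/σ³ = -1.087 / 0.65850 ≈ -1.651

-1.651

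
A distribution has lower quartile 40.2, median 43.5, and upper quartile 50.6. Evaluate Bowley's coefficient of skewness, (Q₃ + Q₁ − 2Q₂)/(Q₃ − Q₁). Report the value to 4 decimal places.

numerator: Q₃ + Q₁ − 2Q₂ = 50.6 + 40.2 − 2×43.5 = 3.8000
denominator: Q₃ − Q₁ = 50.6 − 40.2 = 10.4000
Bowley skewness = 3.8000 / 10.4000 ≈ 0.3654

0.3654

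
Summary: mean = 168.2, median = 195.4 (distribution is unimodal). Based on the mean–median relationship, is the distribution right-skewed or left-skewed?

left-skewed

mean − median = 168.2 − 195.4 = -27.2
mean < median ⇒ the longer tail is on the left ⇒ left-skewed (negatively skewed).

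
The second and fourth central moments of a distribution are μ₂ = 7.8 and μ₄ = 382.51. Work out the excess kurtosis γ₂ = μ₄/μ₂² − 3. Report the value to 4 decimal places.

3.2871

μ₂² = 7.8² = 60.84000
μ₄/μ₂² = 382.51 / 60.84000 = 6.28715
γ₂ = 6.28715 − 3 ≈ 3.2871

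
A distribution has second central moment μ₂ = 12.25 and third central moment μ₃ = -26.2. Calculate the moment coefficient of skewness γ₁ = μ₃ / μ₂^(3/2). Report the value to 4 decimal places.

σ = √μ₂ = √12.25 = 3.50000
σ³ = μ₂^(3/2) = 42.87500
γ₁ = μ₃/σ³ = -26.2 / 42.87500 ≈ -0.6111

-0.6111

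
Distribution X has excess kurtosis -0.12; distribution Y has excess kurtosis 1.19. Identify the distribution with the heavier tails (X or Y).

Y

Higher excess kurtosis ⇒ heavier tails relative to the normal distribution.
-0.12 vs 1.19: the larger is 1.19, so Y has heavier tails. (Y is leptokurtic — heavier-than-normal tails; the other is platykurtic.)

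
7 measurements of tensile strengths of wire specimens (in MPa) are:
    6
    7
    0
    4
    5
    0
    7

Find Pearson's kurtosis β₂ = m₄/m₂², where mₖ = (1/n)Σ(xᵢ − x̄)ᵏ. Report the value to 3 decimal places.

x̄ = 4.1429
Σ(xᵢ − x̄)² = 54.8571 ⇒ m₂ = 7.83673
Σ(xᵢ − x̄)⁴ = 734.8688 ⇒ m₄ = 104.98126
m₂² = 61.41441
β₂ = m₄/m₂² = 104.98126 / 61.41441 ≈ 1.709

1.709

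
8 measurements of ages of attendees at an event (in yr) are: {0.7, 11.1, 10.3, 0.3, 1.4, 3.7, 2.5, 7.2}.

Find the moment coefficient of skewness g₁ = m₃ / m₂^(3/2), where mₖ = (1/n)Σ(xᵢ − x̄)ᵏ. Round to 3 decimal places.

0.523

x̄ = (0.7 + 11.1 + 10.3 + 0.3 + 1.4 + 3.7 + 2.5 + 7.2) / 8 = 4.6500
deviations (xᵢ − x̄): -3.9500, 6.4500, 5.6500, -4.3500, -3.2500, -0.9500, -2.1500, 2.5500
Σ(xᵢ − x̄)² = 130.6400 ⇒ m₂ = 130.6400/8 = 16.33000
Σ(xᵢ − x̄)³ = 276.2130 ⇒ m₃ = 276.2130/8 = 34.52662
m₂^(3/2) = 16.33000^(1.5) = 65.99017
g₁ = m₃ / m₂^(3/2) = 34.52662 / 65.99017 ≈ 0.523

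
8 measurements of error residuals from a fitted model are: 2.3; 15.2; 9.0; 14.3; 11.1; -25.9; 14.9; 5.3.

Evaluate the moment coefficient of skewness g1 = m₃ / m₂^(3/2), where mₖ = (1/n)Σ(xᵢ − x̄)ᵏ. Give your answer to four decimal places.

x̄ = (2.3 + 15.2 + 9.0 + 14.3 + 11.1 - 25.9 + 14.9 + 5.3) / 8 = 5.7750
deviations (xᵢ − x̄): -3.4750, 9.4250, 3.2250, 8.5250, 5.3250, -31.6750, 9.1250, -0.4750
Σ(xᵢ − x̄)² = 1299.1350 ⇒ m₂ = 1299.1350/8 = 162.39187
Σ(xᵢ − x̄)³ = -29420.6527 ⇒ m₃ = -29420.6527/8 = -3677.58159
m₂^(3/2) = 162.39187^(1.5) = 2069.40953
g1 = m₃ / m₂^(3/2) = -3677.58159 / 2069.40953 ≈ -1.7771

-1.7771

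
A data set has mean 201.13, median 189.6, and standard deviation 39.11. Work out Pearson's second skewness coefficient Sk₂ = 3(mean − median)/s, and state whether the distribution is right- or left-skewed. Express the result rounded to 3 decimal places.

0.884, right-skewed

Sk₂ = 3(201.13 − 189.6) / 39.11 = 3 × 11.5300 / 39.11
    = 34.5900 / 39.11 ≈ 0.884
Sk₂ > 0 ⇒ mean > median ⇒ right-skewed (positive skew).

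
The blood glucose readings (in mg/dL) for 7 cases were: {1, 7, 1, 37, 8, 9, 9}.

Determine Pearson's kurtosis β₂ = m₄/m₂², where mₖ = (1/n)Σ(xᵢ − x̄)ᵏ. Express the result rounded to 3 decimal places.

4.477

x̄ = 10.2857
Σ(xᵢ − x̄)² = 905.4286 ⇒ m₂ = 129.34694
Σ(xᵢ − x̄)⁴ = 524319.3294 ⇒ m₄ = 74902.76135
m₂² = 16730.63057
β₂ = m₄/m₂² = 74902.76135 / 16730.63057 ≈ 4.477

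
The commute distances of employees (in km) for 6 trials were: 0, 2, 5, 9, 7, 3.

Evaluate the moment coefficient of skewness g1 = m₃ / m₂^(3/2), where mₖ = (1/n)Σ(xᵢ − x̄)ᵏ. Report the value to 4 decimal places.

x̄ = (0 + 2 + 5 + 9 + 7 + 3) / 6 = 4.3333
deviations (xᵢ − x̄): -4.3333, -2.3333, 0.6667, 4.6667, 2.6667, -1.3333
Σ(xᵢ − x̄)² = 55.3333 ⇒ m₂ = 55.3333/6 = 9.22222
Σ(xᵢ − x̄)³ = 24.4444 ⇒ m₃ = 24.4444/6 = 4.07407
m₂^(3/2) = 9.22222^(1.5) = 28.00615
g1 = m₃ / m₂^(3/2) = 4.07407 / 28.00615 ≈ 0.1455

0.1455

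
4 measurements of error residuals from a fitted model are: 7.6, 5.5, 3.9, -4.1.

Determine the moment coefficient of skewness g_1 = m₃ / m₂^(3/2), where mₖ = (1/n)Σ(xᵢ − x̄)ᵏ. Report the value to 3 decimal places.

-0.856

x̄ = (7.6 + 5.5 + 3.9 - 4.1) / 4 = 3.2250
deviations (xᵢ − x̄): 4.3750, 2.2750, 0.6750, -7.3250
Σ(xᵢ − x̄)² = 78.4275 ⇒ m₂ = 78.4275/4 = 19.60687
Σ(xᵢ − x̄)³ = -297.2051 ⇒ m₃ = -297.2051/4 = -74.30128
m₂^(3/2) = 19.60687^(1.5) = 86.81856
g_1 = m₃ / m₂^(3/2) = -74.30128 / 86.81856 ≈ -0.856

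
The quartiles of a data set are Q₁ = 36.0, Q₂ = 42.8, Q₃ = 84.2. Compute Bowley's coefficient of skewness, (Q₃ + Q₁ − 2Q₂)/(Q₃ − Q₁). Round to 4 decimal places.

numerator: Q₃ + Q₁ − 2Q₂ = 84.2 + 36.0 − 2×42.8 = 34.6000
denominator: Q₃ − Q₁ = 84.2 − 36.0 = 48.2000
Bowley skewness = 34.6000 / 48.2000 ≈ 0.7178

0.7178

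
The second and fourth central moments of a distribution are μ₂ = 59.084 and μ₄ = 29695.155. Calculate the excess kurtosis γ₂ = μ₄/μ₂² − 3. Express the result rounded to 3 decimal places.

μ₂² = 59.084² = 3490.91906
μ₄/μ₂² = 29695.155 / 3490.91906 = 8.50640
γ₂ = 8.50640 − 3 ≈ 5.506

5.506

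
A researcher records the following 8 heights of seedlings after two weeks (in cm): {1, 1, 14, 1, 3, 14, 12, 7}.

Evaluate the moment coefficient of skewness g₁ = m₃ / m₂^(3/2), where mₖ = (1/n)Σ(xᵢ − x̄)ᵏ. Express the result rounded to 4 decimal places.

0.2759

x̄ = (1 + 1 + 14 + 1 + 3 + 14 + 12 + 7) / 8 = 6.6250
deviations (xᵢ − x̄): -5.6250, -5.6250, 7.3750, -5.6250, -3.6250, 7.3750, 5.3750, 0.3750
Σ(xᵢ − x̄)² = 245.8750 ⇒ m₂ = 245.8750/8 = 30.73438
Σ(xᵢ − x̄)³ = 376.0313 ⇒ m₃ = 376.0313/8 = 47.00391
m₂^(3/2) = 30.73438^(1.5) = 170.38705
g₁ = m₃ / m₂^(3/2) = 47.00391 / 170.38705 ≈ 0.2759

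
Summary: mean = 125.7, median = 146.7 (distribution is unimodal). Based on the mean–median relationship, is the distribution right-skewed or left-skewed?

left-skewed

mean − median = 125.7 − 146.7 = -21.0
mean < median ⇒ the longer tail is on the left ⇒ left-skewed (negatively skewed).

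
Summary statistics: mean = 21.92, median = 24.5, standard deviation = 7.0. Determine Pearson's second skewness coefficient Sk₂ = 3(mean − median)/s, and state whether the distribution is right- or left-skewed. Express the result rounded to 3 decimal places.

-1.106, left-skewed

Sk₂ = 3(21.92 − 24.5) / 7.0 = 3 × -2.5800 / 7.0
    = -7.7400 / 7.0 ≈ -1.106
Sk₂ < 0 ⇒ mean < median ⇒ left-skewed (negative skew).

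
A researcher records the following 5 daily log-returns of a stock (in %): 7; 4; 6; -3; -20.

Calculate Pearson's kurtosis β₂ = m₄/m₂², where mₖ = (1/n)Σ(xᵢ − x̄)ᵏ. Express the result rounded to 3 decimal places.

x̄ = -1.2000
Σ(xᵢ − x̄)² = 502.8000 ⇒ m₂ = 100.56000
Σ(xᵢ − x̄)⁴ = 132870.0960 ⇒ m₄ = 26574.01920
m₂² = 10112.31360
β₂ = m₄/m₂² = 26574.01920 / 10112.31360 ≈ 2.628

2.628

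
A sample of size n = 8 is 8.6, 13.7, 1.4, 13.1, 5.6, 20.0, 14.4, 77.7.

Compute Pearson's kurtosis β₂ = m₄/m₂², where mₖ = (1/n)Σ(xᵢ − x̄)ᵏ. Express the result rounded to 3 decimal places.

x̄ = 19.3125
Σ(xᵢ − x̄)² = 4127.4488 ⇒ m₂ = 515.93109
Σ(xᵢ − x̄)⁴ = 11776503.5648 ⇒ m₄ = 1472062.94560
m₂² = 266184.89350
β₂ = m₄/m₂² = 1472062.94560 / 266184.89350 ≈ 5.530

5.530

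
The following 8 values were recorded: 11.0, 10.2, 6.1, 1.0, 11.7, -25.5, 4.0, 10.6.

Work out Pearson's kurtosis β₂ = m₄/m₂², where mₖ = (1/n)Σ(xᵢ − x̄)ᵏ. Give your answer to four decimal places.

5.0890

x̄ = 3.6375
Σ(xᵢ − x̄)² = 1072.8988 ⇒ m₂ = 134.11234
Σ(xᵢ − x̄)⁴ = 732244.3523 ⇒ m₄ = 91530.54404
m₂² = 17986.12075
β₂ = m₄/m₂² = 91530.54404 / 17986.12075 ≈ 5.0890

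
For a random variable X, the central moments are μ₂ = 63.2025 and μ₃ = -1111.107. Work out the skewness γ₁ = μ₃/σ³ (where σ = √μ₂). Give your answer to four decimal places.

-2.2113

σ = √μ₂ = √63.2025 = 7.95000
σ³ = μ₂^(3/2) = 502.45988
γ₁ = μ₃/σ³ = -1111.107 / 502.45988 ≈ -2.2113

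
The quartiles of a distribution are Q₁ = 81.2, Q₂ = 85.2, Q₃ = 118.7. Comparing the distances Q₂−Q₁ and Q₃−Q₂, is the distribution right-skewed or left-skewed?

right-skewed

Q₂ − Q₁ = 4.0;  Q₃ − Q₂ = 33.5
Q₃ − Q₂ > Q₂ − Q₁ ⇒ the upper half is more spread out ⇒ right-skewed.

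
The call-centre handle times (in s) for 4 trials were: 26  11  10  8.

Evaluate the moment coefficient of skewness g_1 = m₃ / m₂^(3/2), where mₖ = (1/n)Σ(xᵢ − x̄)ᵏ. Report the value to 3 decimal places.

x̄ = (26 + 11 + 10 + 8) / 4 = 13.7500
deviations (xᵢ − x̄): 12.2500, -2.7500, -3.7500, -5.7500
Σ(xᵢ − x̄)² = 204.7500 ⇒ m₂ = 204.7500/4 = 51.18750
Σ(xᵢ − x̄)³ = 1574.6250 ⇒ m₃ = 1574.6250/4 = 393.65625
m₂^(3/2) = 51.18750^(1.5) = 366.22322
g_1 = m₃ / m₂^(3/2) = 393.65625 / 366.22322 ≈ 1.075

1.075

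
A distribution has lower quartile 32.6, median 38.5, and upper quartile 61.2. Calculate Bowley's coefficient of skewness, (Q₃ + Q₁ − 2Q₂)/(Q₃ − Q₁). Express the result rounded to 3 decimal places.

0.587

numerator: Q₃ + Q₁ − 2Q₂ = 61.2 + 32.6 − 2×38.5 = 16.8000
denominator: Q₃ − Q₁ = 61.2 − 32.6 = 28.6000
Bowley skewness = 16.8000 / 28.6000 ≈ 0.587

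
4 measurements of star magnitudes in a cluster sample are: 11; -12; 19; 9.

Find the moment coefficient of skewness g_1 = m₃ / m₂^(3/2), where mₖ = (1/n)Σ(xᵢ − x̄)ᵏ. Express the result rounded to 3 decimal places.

-0.776

x̄ = (11 - 12 + 19 + 9) / 4 = 6.7500
deviations (xᵢ − x̄): 4.2500, -18.7500, 12.2500, 2.2500
Σ(xᵢ − x̄)² = 524.7500 ⇒ m₂ = 524.7500/4 = 131.18750
Σ(xᵢ − x̄)³ = -4665.3750 ⇒ m₃ = -4665.3750/4 = -1166.34375
m₂^(3/2) = 131.18750^(1.5) = 1502.58374
g_1 = m₃ / m₂^(3/2) = -1166.34375 / 1502.58374 ≈ -0.776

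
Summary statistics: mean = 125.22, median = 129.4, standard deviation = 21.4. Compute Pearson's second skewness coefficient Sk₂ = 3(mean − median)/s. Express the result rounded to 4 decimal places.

Sk₂ = 3(125.22 − 129.4) / 21.4 = 3 × -4.1800 / 21.4
    = -12.5400 / 21.4 ≈ -0.5860

-0.5860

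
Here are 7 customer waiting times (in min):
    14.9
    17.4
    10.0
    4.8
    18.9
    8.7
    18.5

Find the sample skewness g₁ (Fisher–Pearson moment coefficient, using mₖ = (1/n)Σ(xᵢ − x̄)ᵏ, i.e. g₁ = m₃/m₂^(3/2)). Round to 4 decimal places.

-0.3941

x̄ = (14.9 + 17.4 + 10.0 + 4.8 + 18.9 + 8.7 + 18.5) / 7 = 13.3143
deviations (xᵢ − x̄): 1.5857, 4.0857, -3.3143, -8.5143, 5.5857, -4.6143, 5.1857
Σ(xᵢ − x̄)² = 182.0686 ⇒ m₂ = 182.0686/7 = 26.00980
Σ(xᵢ − x̄)³ = -365.9600 ⇒ m₃ = -365.9600/7 = -52.27999
m₂^(3/2) = 26.00980^(1.5) = 132.64944
g₁ = m₃ / m₂^(3/2) = -52.27999 / 132.64944 ≈ -0.3941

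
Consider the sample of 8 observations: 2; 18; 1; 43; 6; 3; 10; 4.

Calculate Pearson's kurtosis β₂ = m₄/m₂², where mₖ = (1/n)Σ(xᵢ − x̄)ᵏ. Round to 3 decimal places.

4.495

x̄ = 10.8750
Σ(xᵢ − x̄)² = 1392.8750 ⇒ m₂ = 174.10938
Σ(xᵢ − x̄)⁴ = 1089992.0879 ⇒ m₄ = 136249.01099
m₂² = 30314.07446
β₂ = m₄/m₂² = 136249.01099 / 30314.07446 ≈ 4.495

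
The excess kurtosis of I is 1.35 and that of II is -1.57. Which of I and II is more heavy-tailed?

Higher excess kurtosis ⇒ heavier tails relative to the normal distribution.
1.35 vs -1.57: the larger is 1.35, so I has heavier tails. (I is leptokurtic — heavier-than-normal tails; the other is platykurtic.)

I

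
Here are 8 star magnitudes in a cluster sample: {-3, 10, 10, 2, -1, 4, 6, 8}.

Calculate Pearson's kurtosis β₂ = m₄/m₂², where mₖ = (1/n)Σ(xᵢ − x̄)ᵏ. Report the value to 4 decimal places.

x̄ = 4.5000
Σ(xᵢ − x̄)² = 168.0000 ⇒ m₂ = 21.00000
Σ(xᵢ − x̄)⁴ = 6103.5000 ⇒ m₄ = 762.93750
m₂² = 441.00000
β₂ = m₄/m₂² = 762.93750 / 441.00000 ≈ 1.7300

1.7300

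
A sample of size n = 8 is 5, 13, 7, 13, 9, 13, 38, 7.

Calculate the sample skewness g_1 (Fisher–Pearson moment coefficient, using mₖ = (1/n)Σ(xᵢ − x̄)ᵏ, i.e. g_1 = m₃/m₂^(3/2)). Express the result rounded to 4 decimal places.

x̄ = (5 + 13 + 7 + 13 + 9 + 13 + 38 + 7) / 8 = 13.1250
deviations (xᵢ − x̄): -8.1250, -0.1250, -6.1250, -0.1250, -4.1250, -0.1250, 24.8750, -6.1250
Σ(xᵢ − x̄)² = 776.8750 ⇒ m₂ = 776.8750/8 = 97.10938
Σ(xᵢ − x̄)³ = 14325.6563 ⇒ m₃ = 14325.6563/8 = 1790.70703
m₂^(3/2) = 97.10938^(1.5) = 956.95549
g_1 = m₃ / m₂^(3/2) = 1790.70703 / 956.95549 ≈ 1.8713

1.8713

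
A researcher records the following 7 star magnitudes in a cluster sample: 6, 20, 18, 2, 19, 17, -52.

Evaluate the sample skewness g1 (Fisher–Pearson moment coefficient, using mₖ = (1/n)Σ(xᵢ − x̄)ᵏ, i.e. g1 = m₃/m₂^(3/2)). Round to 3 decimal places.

-1.750

x̄ = (6 + 20 + 18 + 2 + 19 + 17 - 52) / 7 = 4.2857
deviations (xᵢ − x̄): 1.7143, 15.7143, 13.7143, -2.2857, 14.7143, 12.7143, -56.2857
Σ(xᵢ − x̄)² = 3989.4286 ⇒ m₂ = 3989.4286/7 = 569.91837
Σ(xᵢ − x̄)³ = -166623.6735 ⇒ m₃ = -166623.6735/7 = -23803.38192
m₂^(3/2) = 569.91837^(1.5) = 13605.64016
g1 = m₃ / m₂^(3/2) = -23803.38192 / 13605.64016 ≈ -1.750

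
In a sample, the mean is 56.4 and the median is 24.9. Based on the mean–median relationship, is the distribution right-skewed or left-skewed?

mean − median = 56.4 − 24.9 = 31.5
mean > median ⇒ the longer tail is on the right ⇒ right-skewed (positively skewed).

right-skewed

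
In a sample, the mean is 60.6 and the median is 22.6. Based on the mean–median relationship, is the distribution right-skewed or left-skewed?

right-skewed

mean − median = 60.6 − 22.6 = 38.0
mean > median ⇒ the longer tail is on the right ⇒ right-skewed (positively skewed).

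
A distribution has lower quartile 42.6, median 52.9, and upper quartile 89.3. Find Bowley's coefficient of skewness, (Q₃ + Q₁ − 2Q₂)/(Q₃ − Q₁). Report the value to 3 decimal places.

0.559

numerator: Q₃ + Q₁ − 2Q₂ = 89.3 + 42.6 − 2×52.9 = 26.1000
denominator: Q₃ − Q₁ = 89.3 − 42.6 = 46.7000
Bowley skewness = 26.1000 / 46.7000 ≈ 0.559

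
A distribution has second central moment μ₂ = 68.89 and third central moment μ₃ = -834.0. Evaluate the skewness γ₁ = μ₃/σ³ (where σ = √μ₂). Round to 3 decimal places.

-1.459

σ = √μ₂ = √68.89 = 8.30000
σ³ = μ₂^(3/2) = 571.78700
γ₁ = μ₃/σ³ = -834.0 / 571.78700 ≈ -1.459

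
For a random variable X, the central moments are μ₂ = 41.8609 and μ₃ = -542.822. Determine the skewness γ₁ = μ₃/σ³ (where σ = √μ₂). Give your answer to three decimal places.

σ = √μ₂ = √41.8609 = 6.47000
σ³ = μ₂^(3/2) = 270.84002
γ₁ = μ₃/σ³ = -542.822 / 270.84002 ≈ -2.004

-2.004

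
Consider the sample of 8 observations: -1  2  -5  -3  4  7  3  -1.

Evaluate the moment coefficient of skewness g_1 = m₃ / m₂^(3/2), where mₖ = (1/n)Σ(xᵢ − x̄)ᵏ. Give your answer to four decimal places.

0.0944

x̄ = (-1 + 2 - 5 - 3 + 4 + 7 + 3 - 1) / 8 = 0.7500
deviations (xᵢ − x̄): -1.7500, 1.2500, -5.7500, -3.7500, 3.2500, 6.2500, 2.2500, -1.7500
Σ(xᵢ − x̄)² = 109.5000 ⇒ m₂ = 109.5000/8 = 13.68750
Σ(xᵢ − x̄)³ = 38.2500 ⇒ m₃ = 38.2500/8 = 4.78125
m₂^(3/2) = 13.68750^(1.5) = 50.63913
g_1 = m₃ / m₂^(3/2) = 4.78125 / 50.63913 ≈ 0.0944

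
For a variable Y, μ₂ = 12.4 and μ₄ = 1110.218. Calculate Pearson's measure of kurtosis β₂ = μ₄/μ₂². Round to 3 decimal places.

7.220

μ₂² = 12.4² = 153.76000
μ₄/μ₂² = 1110.218 / 153.76000 = 7.22046
β₂ ≈ 7.220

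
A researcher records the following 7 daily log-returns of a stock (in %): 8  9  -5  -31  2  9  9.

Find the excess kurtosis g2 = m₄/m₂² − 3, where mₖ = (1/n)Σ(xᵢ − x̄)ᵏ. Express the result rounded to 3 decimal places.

x̄ = 0.1429
Σ(xᵢ − x̄)² = 1296.8571 ⇒ m₂ = 185.26531
Σ(xᵢ − x̄)⁴ = 963647.8076 ⇒ m₄ = 137663.97251
m₂² = 34323.23365
g2 = m₄/m₂² − 3 = 4.01081 − 3 ≈ 1.011

1.011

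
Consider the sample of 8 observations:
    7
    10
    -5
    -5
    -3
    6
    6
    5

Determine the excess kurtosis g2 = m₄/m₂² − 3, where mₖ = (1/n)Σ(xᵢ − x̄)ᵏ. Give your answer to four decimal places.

-1.5422

x̄ = 2.6250
Σ(xᵢ − x̄)² = 249.8750 ⇒ m₂ = 31.23438
Σ(xᵢ − x̄)⁴ = 11377.8066 ⇒ m₄ = 1422.22583
m₂² = 975.58618
g2 = m₄/m₂² − 3 = 1.45782 − 3 ≈ -1.5422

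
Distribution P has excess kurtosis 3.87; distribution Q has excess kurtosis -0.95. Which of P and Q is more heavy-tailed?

P

Higher excess kurtosis ⇒ heavier tails relative to the normal distribution.
3.87 vs -0.95: the larger is 3.87, so P has heavier tails. (P is leptokurtic — heavier-than-normal tails; the other is platykurtic.)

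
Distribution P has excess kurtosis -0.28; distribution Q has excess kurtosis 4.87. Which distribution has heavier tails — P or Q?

Q

Higher excess kurtosis ⇒ heavier tails relative to the normal distribution.
-0.28 vs 4.87: the larger is 4.87, so Q has heavier tails. (Q is leptokurtic — heavier-than-normal tails; the other is platykurtic.)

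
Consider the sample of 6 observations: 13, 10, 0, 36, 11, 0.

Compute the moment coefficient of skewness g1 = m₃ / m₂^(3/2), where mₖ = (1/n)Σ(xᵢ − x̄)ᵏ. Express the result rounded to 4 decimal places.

x̄ = (13 + 10 + 0 + 36 + 11 + 0) / 6 = 11.6667
deviations (xᵢ − x̄): 1.3333, -1.6667, -11.6667, 24.3333, -0.6667, -11.6667
Σ(xᵢ − x̄)² = 869.3333 ⇒ m₂ = 869.3333/6 = 144.88889
Σ(xᵢ − x̄)³ = 11229.5556 ⇒ m₃ = 11229.5556/6 = 1871.59259
m₂^(3/2) = 144.88889^(1.5) = 1744.02467
g1 = m₃ / m₂^(3/2) = 1871.59259 / 1744.02467 ≈ 1.0731

1.0731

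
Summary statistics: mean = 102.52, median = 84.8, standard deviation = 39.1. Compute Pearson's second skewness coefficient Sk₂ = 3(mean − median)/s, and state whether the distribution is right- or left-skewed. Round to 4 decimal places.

1.3596, right-skewed

Sk₂ = 3(102.52 − 84.8) / 39.1 = 3 × 17.7200 / 39.1
    = 53.1600 / 39.1 ≈ 1.3596
Sk₂ > 0 ⇒ mean > median ⇒ right-skewed (positive skew).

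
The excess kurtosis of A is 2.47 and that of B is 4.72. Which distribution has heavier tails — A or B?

B

Higher excess kurtosis ⇒ heavier tails relative to the normal distribution.
2.47 vs 4.72: the larger is 4.72, so B has heavier tails.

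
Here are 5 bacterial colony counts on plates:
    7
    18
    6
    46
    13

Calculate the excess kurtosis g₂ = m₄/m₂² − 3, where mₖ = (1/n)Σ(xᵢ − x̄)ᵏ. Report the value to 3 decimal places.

-0.180

x̄ = 18.0000
Σ(xᵢ − x̄)² = 1074.0000 ⇒ m₂ = 214.80000
Σ(xᵢ − x̄)⁴ = 650658.0000 ⇒ m₄ = 130131.60000
m₂² = 46139.04000
g₂ = m₄/m₂² − 3 = 2.82042 − 3 ≈ -0.180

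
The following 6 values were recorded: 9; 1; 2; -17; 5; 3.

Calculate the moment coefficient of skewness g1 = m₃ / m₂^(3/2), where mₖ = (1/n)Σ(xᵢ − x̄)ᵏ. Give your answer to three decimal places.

-1.380

x̄ = (9 + 1 + 2 - 17 + 5 + 3) / 6 = 0.5000
deviations (xᵢ − x̄): 8.5000, 0.5000, 1.5000, -17.5000, 4.5000, 2.5000
Σ(xᵢ − x̄)² = 407.5000 ⇒ m₂ = 407.5000/6 = 67.91667
Σ(xᵢ − x̄)³ = -4635.0000 ⇒ m₃ = -4635.0000/6 = -772.50000
m₂^(3/2) = 67.91667^(1.5) = 559.71190
g1 = m₃ / m₂^(3/2) = -772.50000 / 559.71190 ≈ -1.380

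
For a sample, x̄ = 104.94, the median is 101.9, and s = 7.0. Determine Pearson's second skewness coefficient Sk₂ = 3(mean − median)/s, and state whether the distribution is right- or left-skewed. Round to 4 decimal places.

Sk₂ = 3(104.94 − 101.9) / 7.0 = 3 × 3.0400 / 7.0
    = 9.1200 / 7.0 ≈ 1.3029
Sk₂ > 0 ⇒ mean > median ⇒ right-skewed (positive skew).

1.3029, right-skewed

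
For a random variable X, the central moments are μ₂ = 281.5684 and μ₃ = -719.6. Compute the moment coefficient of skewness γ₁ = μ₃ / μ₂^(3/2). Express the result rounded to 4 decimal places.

σ = √μ₂ = √281.5684 = 16.78000
σ³ = μ₂^(3/2) = 4724.71775
γ₁ = μ₃/σ³ = -719.6 / 4724.71775 ≈ -0.1523

-0.1523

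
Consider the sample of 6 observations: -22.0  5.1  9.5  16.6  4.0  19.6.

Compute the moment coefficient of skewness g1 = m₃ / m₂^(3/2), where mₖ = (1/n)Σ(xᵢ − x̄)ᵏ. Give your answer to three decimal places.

x̄ = (-22.0 + 5.1 + 9.5 + 16.6 + 4.0 + 19.6) / 6 = 5.4667
deviations (xᵢ − x̄): -27.4667, -0.3667, 4.0333, 11.1333, -1.4667, 14.1333
Σ(xᵢ − x̄)² = 1096.6733 ⇒ m₂ = 1096.6733/6 = 182.77889
Σ(xᵢ − x̄)³ = -16455.7944 ⇒ m₃ = -16455.7944/6 = -2742.63241
m₂^(3/2) = 182.77889^(1.5) = 2471.09277
g1 = m₃ / m₂^(3/2) = -2742.63241 / 2471.09277 ≈ -1.110

-1.110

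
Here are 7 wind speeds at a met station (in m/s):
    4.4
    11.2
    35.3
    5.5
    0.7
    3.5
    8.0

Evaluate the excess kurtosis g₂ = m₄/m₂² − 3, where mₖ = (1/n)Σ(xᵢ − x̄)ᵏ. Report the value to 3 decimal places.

x̄ = 9.8000
Σ(xᵢ − x̄)² = 825.6000 ⇒ m₂ = 117.94286
Σ(xᵢ − x̄)⁴ = 432464.3796 ⇒ m₄ = 61780.62566
m₂² = 13910.51755
g₂ = m₄/m₂² − 3 = 4.44129 − 3 ≈ 1.441

1.441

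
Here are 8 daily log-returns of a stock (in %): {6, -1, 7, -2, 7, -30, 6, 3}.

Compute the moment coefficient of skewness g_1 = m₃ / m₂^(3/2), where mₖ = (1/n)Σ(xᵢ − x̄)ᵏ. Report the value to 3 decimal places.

-1.926

x̄ = (6 - 1 + 7 - 2 + 7 - 30 + 6 + 3) / 8 = -0.5000
deviations (xᵢ − x̄): 6.5000, -0.5000, 7.5000, -1.5000, 7.5000, -29.5000, 6.5000, 3.5000
Σ(xᵢ − x̄)² = 1082.0000 ⇒ m₂ = 1082.0000/8 = 135.25000
Σ(xᵢ − x̄)³ = -24240.0000 ⇒ m₃ = -24240.0000/8 = -3030.00000
m₂^(3/2) = 135.25000^(1.5) = 1572.91738
g_1 = m₃ / m₂^(3/2) = -3030.00000 / 1572.91738 ≈ -1.926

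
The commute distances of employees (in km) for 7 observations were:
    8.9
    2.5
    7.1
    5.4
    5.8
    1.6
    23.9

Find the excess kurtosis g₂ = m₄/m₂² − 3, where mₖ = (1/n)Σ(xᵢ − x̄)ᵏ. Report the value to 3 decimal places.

x̄ = 7.8857
Σ(xᵢ − x̄)² = 337.1486 ⇒ m₂ = 48.16408
Σ(xᵢ − x̄)⁴ = 68231.3114 ⇒ m₄ = 9747.33019
m₂² = 2319.77876
g₂ = m₄/m₂² − 3 = 4.20184 − 3 ≈ 1.202

1.202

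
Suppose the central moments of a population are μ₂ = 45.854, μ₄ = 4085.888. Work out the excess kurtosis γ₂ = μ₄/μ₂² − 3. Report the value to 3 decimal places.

-1.057

μ₂² = 45.854² = 2102.58932
μ₄/μ₂² = 4085.888 / 2102.58932 = 1.94326
γ₂ = 1.94326 − 3 ≈ -1.057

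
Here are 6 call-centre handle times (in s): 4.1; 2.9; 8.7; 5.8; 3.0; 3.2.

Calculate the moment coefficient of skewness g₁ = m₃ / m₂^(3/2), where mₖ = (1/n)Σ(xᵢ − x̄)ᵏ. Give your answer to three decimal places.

1.068

x̄ = (4.1 + 2.9 + 8.7 + 5.8 + 3.0 + 3.2) / 6 = 4.6167
deviations (xᵢ − x̄): -0.5167, -1.7167, 4.0833, 1.1833, -1.6167, -1.4167
Σ(xᵢ − x̄)² = 25.9083 ⇒ m₂ = 25.9083/6 = 4.31806
Σ(xᵢ − x̄)³ = 57.4756 ⇒ m₃ = 57.4756/6 = 9.57926
m₂^(3/2) = 4.31806^(1.5) = 8.97289
g₁ = m₃ / m₂^(3/2) = 9.57926 / 8.97289 ≈ 1.068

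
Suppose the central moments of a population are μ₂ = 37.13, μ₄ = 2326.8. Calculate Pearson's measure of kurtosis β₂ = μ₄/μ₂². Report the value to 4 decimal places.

1.6878

μ₂² = 37.13² = 1378.63690
μ₄/μ₂² = 2326.8 / 1378.63690 = 1.68775
β₂ ≈ 1.6878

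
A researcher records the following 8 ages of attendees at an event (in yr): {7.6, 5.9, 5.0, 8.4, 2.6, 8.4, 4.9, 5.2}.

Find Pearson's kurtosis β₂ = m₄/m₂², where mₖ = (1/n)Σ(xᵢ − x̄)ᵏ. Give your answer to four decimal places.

x̄ = 6.0000
Σ(xᵢ − x̄)² = 28.5000 ⇒ m₂ = 3.56250
Σ(xᵢ − x̄)⁴ = 209.4162 ⇒ m₄ = 26.17703
m₂² = 12.69141
β₂ = m₄/m₂² = 26.17703 / 12.69141 ≈ 2.0626

2.0626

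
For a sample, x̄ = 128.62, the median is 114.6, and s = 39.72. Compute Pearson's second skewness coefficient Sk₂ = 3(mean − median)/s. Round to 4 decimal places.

Sk₂ = 3(128.62 − 114.6) / 39.72 = 3 × 14.0200 / 39.72
    = 42.0600 / 39.72 ≈ 1.0589

1.0589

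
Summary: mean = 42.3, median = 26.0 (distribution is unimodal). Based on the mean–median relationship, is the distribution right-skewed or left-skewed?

right-skewed

mean − median = 42.3 − 26.0 = 16.3
mean > median ⇒ the longer tail is on the right ⇒ right-skewed (positively skewed).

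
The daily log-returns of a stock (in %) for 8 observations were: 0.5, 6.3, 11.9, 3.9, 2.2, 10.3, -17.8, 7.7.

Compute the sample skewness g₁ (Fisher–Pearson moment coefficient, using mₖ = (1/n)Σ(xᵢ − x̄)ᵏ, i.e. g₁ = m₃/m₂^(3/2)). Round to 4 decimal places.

-1.5194

x̄ = (0.5 + 6.3 + 11.9 + 3.9 + 2.2 + 10.3 - 17.8 + 7.7) / 8 = 3.1250
deviations (xᵢ − x̄): -2.6250, 3.1750, 8.7750, 0.7750, -0.9250, 7.1750, -20.9250, 4.5750
Σ(xᵢ − x̄)² = 605.6950 ⇒ m₂ = 605.6950/8 = 75.71188
Σ(xᵢ − x̄)³ = -8007.7253 ⇒ m₃ = -8007.7253/8 = -1000.96566
m₂^(3/2) = 75.71188^(1.5) = 658.78849
g₁ = m₃ / m₂^(3/2) = -1000.96566 / 658.78849 ≈ -1.5194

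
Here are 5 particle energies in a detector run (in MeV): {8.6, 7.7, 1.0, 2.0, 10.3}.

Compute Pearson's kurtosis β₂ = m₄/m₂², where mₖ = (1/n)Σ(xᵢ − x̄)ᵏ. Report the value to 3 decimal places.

x̄ = 5.9200
Σ(xᵢ − x̄)² = 69.1080 ⇒ m₂ = 13.82160
Σ(xᵢ − x̄)⁴ = 1251.7429 ⇒ m₄ = 250.34858
m₂² = 191.03663
β₂ = m₄/m₂² = 250.34858 / 191.03663 ≈ 1.310

1.310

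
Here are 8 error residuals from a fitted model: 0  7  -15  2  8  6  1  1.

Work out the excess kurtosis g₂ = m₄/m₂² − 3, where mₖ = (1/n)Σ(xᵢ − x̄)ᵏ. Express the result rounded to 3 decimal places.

1.348

x̄ = 1.2500
Σ(xᵢ − x̄)² = 367.5000 ⇒ m₂ = 45.93750
Σ(xᵢ − x̄)⁴ = 73409.9063 ⇒ m₄ = 9176.23828
m₂² = 2110.25391
g₂ = m₄/m₂² − 3 = 4.34840 − 3 ≈ 1.348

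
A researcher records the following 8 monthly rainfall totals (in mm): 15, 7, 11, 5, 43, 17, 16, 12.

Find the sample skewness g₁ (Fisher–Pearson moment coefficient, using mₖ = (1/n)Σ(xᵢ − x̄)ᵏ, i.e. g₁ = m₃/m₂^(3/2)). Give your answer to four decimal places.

1.6914

x̄ = (15 + 7 + 11 + 5 + 43 + 17 + 16 + 12) / 8 = 15.7500
deviations (xᵢ − x̄): -0.7500, -8.7500, -4.7500, -10.7500, 27.2500, 1.2500, 0.2500, -3.7500
Σ(xᵢ − x̄)² = 973.5000 ⇒ m₂ = 973.5000/8 = 121.68750
Σ(xᵢ − x̄)³ = 18164.2500 ⇒ m₃ = 18164.2500/8 = 2270.53125
m₂^(3/2) = 121.68750^(1.5) = 1342.35985
g₁ = m₃ / m₂^(3/2) = 2270.53125 / 1342.35985 ≈ 1.6914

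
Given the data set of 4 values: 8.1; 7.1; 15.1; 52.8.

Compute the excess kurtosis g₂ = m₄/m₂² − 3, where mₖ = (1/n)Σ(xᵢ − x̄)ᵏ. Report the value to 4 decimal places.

-0.7448

x̄ = 20.7750
Σ(xᵢ − x̄)² = 1405.4675 ⇒ m₂ = 351.36687
Σ(xᵢ − x̄)⁴ = 1113675.1779 ⇒ m₄ = 278418.79448
m₂² = 123458.68085
g₂ = m₄/m₂² − 3 = 2.25516 − 3 ≈ -0.7448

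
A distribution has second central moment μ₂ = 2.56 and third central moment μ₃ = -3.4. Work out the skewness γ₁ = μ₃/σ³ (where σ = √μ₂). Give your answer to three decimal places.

-0.830

σ = √μ₂ = √2.56 = 1.60000
σ³ = μ₂^(3/2) = 4.09600
γ₁ = μ₃/σ³ = -3.4 / 4.09600 ≈ -0.830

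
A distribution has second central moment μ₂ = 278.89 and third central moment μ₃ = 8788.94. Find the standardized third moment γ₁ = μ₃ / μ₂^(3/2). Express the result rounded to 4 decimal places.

1.8871

σ = √μ₂ = √278.89 = 16.70000
σ³ = μ₂^(3/2) = 4657.46300
γ₁ = μ₃/σ³ = 8788.94 / 4657.46300 ≈ 1.8871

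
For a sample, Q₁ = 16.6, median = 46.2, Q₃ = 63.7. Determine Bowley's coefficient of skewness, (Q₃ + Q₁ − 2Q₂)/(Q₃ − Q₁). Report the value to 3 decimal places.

numerator: Q₃ + Q₁ − 2Q₂ = 63.7 + 16.6 − 2×46.2 = -12.1000
denominator: Q₃ − Q₁ = 63.7 − 16.6 = 47.1000
Bowley skewness = -12.1000 / 47.1000 ≈ -0.257

-0.257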